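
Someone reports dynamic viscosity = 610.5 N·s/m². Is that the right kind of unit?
Yes

dynamic viscosity has SI base units: kg / (m * s)
N·s/m² reduces to the same SI base units, so it is a valid unit for dynamic viscosity.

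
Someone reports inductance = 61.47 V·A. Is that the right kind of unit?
No

inductance has SI base units: kg * m^2 / (A^2 * s^2)
V·A does NOT reduce to kg * m^2 / (A^2 * s^2); a valid unit for inductance would be e.g. H.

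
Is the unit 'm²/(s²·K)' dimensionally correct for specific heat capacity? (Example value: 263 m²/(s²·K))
Yes

specific heat capacity has SI base units: m^2 / (s^2 * K)
m²/(s²·K) reduces to the same SI base units, so it is a valid unit for specific heat capacity.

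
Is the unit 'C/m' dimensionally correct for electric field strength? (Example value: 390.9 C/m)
No

electric field strength has SI base units: kg * m / (A * s^3)
C/m does NOT reduce to kg * m / (A * s^3); a valid unit for electric field strength would be e.g. V/m.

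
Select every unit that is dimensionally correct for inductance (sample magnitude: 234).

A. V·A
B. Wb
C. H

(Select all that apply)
C

inductance has SI base units: kg * m^2 / (A^2 * s^2)

Checking each option against kg * m^2 / (A^2 * s^2):
  A. V·A: ✗ does not match
  B. Wb: ✗ does not match
  C. H: ✓ matches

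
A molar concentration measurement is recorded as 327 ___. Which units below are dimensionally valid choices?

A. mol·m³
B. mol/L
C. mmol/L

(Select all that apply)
B, C

molar concentration has SI base units: mol / m^3

Checking each option against mol / m^3:
  A. mol·m³: ✗ does not match
  B. mol/L: ✓ matches
  C. mmol/L: ✓ matches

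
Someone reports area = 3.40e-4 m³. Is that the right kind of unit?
No

area has SI base units: m^2
m³ does NOT reduce to m^2; a valid unit for area would be e.g. m².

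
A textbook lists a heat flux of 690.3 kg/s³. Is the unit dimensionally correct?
Yes

heat flux has SI base units: kg / s^3
kg/s³ reduces to the same SI base units, so it is a valid unit for heat flux.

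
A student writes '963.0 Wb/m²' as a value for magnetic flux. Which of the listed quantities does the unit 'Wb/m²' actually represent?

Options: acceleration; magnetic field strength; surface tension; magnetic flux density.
magnetic flux density

magnetic flux should have units dimensionally equivalent to kg * m^2 / (A * s^2) (e.g. Wb).
The given unit 'Wb/m²' reduces to kg / (A * s^2). Of the listed options, that is the dimensionality of magnetic flux density.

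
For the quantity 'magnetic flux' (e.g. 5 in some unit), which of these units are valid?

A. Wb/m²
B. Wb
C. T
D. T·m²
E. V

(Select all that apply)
B, D

magnetic flux has SI base units: kg * m^2 / (A * s^2)

Checking each option against kg * m^2 / (A * s^2):
  A. Wb/m²: ✗ does not match
  B. Wb: ✓ matches
  C. T: ✗ does not match
  D. T·m²: ✓ matches
  E. V: ✗ does not match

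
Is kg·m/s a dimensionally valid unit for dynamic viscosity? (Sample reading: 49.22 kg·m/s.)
No

dynamic viscosity has SI base units: kg / (m * s)
kg·m/s does NOT reduce to kg / (m * s); a valid unit for dynamic viscosity would be e.g. Pa·s.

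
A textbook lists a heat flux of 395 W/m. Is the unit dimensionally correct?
No

heat flux has SI base units: kg / s^3
W/m does NOT reduce to kg / s^3; a valid unit for heat flux would be e.g. W/m².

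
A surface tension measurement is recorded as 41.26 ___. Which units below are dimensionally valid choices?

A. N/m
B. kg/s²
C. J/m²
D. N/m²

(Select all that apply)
A, B, C

surface tension has SI base units: kg / s^2

Checking each option against kg / s^2:
  A. N/m: ✓ matches
  B. kg/s²: ✓ matches
  C. J/m²: ✓ matches
  D. N/m²: ✗ does not match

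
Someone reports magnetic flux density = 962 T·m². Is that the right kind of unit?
No

magnetic flux density has SI base units: kg / (A * s^2)
T·m² does NOT reduce to kg / (A * s^2); a valid unit for magnetic flux density would be e.g. T.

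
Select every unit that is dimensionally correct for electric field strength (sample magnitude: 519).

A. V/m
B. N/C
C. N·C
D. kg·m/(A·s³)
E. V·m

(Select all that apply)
A, B, D

electric field strength has SI base units: kg * m / (A * s^3)

Checking each option against kg * m / (A * s^3):
  A. V/m: ✓ matches
  B. N/C: ✓ matches
  C. N·C: ✗ does not match
  D. kg·m/(A·s³): ✓ matches
  E. V·m: ✗ does not match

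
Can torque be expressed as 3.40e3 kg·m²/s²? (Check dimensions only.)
Yes

torque has SI base units: kg * m^2 / s^2
kg·m²/s² reduces to the same SI base units, so it is a valid unit for torque.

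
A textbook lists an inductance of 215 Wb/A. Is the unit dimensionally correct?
Yes

inductance has SI base units: kg * m^2 / (A^2 * s^2)
Wb/A reduces to the same SI base units, so it is a valid unit for inductance.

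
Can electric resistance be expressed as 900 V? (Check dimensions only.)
No

electric resistance has SI base units: kg * m^2 / (A^2 * s^3)
V does NOT reduce to kg * m^2 / (A^2 * s^3); a valid unit for electric resistance would be e.g. Ω.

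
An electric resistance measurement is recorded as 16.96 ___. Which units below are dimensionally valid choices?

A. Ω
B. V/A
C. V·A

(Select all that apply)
A, B

electric resistance has SI base units: kg * m^2 / (A^2 * s^3)

Checking each option against kg * m^2 / (A^2 * s^3):
  A. Ω: ✓ matches
  B. V/A: ✓ matches
  C. V·A: ✗ does not match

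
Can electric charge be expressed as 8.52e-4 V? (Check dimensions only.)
No

electric charge has SI base units: A * s
V does NOT reduce to A * s; a valid unit for electric charge would be e.g. C.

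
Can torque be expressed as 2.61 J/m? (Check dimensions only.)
No

torque has SI base units: kg * m^2 / s^2
J/m does NOT reduce to kg * m^2 / s^2; a valid unit for torque would be e.g. N·m.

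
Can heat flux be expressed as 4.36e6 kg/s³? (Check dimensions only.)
Yes

heat flux has SI base units: kg / s^3
kg/s³ reduces to the same SI base units, so it is a valid unit for heat flux.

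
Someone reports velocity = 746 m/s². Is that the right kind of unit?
No

velocity has SI base units: m / s
m/s² does NOT reduce to m / s; a valid unit for velocity would be e.g. m/s.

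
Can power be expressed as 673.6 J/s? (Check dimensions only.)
Yes

power has SI base units: kg * m^2 / s^3
J/s reduces to the same SI base units, so it is a valid unit for power.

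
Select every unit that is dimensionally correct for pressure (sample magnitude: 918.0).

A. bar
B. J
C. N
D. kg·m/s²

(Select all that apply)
A

pressure has SI base units: kg / (m * s^2)

Checking each option against kg / (m * s^2):
  A. bar: ✓ matches
  B. J: ✗ does not match
  C. N: ✗ does not match
  D. kg·m/s²: ✗ does not match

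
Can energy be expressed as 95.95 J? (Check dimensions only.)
Yes

energy has SI base units: kg * m^2 / s^2
J reduces to the same SI base units, so it is a valid unit for energy.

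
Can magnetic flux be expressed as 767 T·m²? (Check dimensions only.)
Yes

magnetic flux has SI base units: kg * m^2 / (A * s^2)
T·m² reduces to the same SI base units, so it is a valid unit for magnetic flux.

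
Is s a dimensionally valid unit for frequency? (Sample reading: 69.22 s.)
No

frequency has SI base units: 1 / s
s does NOT reduce to 1 / s; a valid unit for frequency would be e.g. Hz.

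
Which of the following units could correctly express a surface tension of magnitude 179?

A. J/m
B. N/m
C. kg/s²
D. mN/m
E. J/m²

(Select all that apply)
B, C, D, E

surface tension has SI base units: kg / s^2

Checking each option against kg / s^2:
  A. J/m: ✗ does not match
  B. N/m: ✓ matches
  C. kg/s²: ✓ matches
  D. mN/m: ✓ matches
  E. J/m²: ✓ matches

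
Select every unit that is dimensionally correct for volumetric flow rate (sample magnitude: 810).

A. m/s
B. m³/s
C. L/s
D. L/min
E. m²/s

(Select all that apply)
B, C, D

volumetric flow rate has SI base units: m^3 / s

Checking each option against m^3 / s:
  A. m/s: ✗ does not match
  B. m³/s: ✓ matches
  C. L/s: ✓ matches
  D. L/min: ✓ matches
  E. m²/s: ✗ does not match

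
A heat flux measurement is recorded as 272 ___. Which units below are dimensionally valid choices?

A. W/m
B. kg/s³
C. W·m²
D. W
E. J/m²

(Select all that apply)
B

heat flux has SI base units: kg / s^3

Checking each option against kg / s^3:
  A. W/m: ✗ does not match
  B. kg/s³: ✓ matches
  C. W·m²: ✗ does not match
  D. W: ✗ does not match
  E. J/m²: ✗ does not match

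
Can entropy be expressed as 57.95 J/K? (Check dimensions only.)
Yes

entropy has SI base units: kg * m^2 / (s^2 * K)
J/K reduces to the same SI base units, so it is a valid unit for entropy.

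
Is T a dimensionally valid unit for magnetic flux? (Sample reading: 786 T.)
No

magnetic flux has SI base units: kg * m^2 / (A * s^2)
T does NOT reduce to kg * m^2 / (A * s^2); a valid unit for magnetic flux would be e.g. Wb.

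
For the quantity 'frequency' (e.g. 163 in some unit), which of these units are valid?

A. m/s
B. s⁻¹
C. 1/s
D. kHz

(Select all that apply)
B, C, D

frequency has SI base units: 1 / s

Checking each option against 1 / s:
  A. m/s: ✗ does not match
  B. s⁻¹: ✓ matches
  C. 1/s: ✓ matches
  D. kHz: ✓ matches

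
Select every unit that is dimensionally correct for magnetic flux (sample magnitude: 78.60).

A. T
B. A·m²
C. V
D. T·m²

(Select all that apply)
D

magnetic flux has SI base units: kg * m^2 / (A * s^2)

Checking each option against kg * m^2 / (A * s^2):
  A. T: ✗ does not match
  B. A·m²: ✗ does not match
  C. V: ✗ does not match
  D. T·m²: ✓ matches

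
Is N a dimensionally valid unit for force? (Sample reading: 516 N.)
Yes

force has SI base units: kg * m / s^2
N reduces to the same SI base units, so it is a valid unit for force.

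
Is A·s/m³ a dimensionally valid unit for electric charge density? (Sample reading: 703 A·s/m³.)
Yes

electric charge density has SI base units: A * s / m^3
A·s/m³ reduces to the same SI base units, so it is a valid unit for electric charge density.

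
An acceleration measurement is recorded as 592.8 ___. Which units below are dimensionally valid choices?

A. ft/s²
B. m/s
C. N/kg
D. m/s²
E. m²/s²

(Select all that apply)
A, C, D

acceleration has SI base units: m / s^2

Checking each option against m / s^2:
  A. ft/s²: ✓ matches
  B. m/s: ✗ does not match
  C. N/kg: ✓ matches
  D. m/s²: ✓ matches
  E. m²/s²: ✗ does not match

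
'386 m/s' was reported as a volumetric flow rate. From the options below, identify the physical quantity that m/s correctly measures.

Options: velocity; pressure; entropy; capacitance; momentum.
velocity

volumetric flow rate should have units dimensionally equivalent to m^3 / s (e.g. m³/s).
The given unit 'm/s' reduces to m / s. Of the listed options, that is the dimensionality of velocity.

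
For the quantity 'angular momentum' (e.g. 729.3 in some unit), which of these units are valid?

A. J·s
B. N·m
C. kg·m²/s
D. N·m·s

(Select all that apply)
A, C, D

angular momentum has SI base units: kg * m^2 / s

Checking each option against kg * m^2 / s:
  A. J·s: ✓ matches
  B. N·m: ✗ does not match
  C. kg·m²/s: ✓ matches
  D. N·m·s: ✓ matches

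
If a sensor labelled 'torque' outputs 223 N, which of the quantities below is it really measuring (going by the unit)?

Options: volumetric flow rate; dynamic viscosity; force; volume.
force

torque should have units dimensionally equivalent to kg * m^2 / s^2 (e.g. N·m).
The given unit 'N' reduces to kg * m / s^2. Of the listed options, that is the dimensionality of force.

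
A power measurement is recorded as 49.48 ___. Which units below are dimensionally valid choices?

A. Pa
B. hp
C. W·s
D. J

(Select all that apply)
B

power has SI base units: kg * m^2 / s^3

Checking each option against kg * m^2 / s^3:
  A. Pa: ✗ does not match
  B. hp: ✓ matches
  C. W·s: ✗ does not match
  D. J: ✗ does not match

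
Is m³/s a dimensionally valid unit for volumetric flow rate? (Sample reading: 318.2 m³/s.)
Yes

volumetric flow rate has SI base units: m^3 / s
m³/s reduces to the same SI base units, so it is a valid unit for volumetric flow rate.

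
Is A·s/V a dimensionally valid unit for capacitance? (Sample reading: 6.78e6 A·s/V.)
Yes

capacitance has SI base units: A^2 * s^4 / (kg * m^2)
A·s/V reduces to the same SI base units, so it is a valid unit for capacitance.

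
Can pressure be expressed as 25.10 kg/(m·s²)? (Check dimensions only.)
Yes

pressure has SI base units: kg / (m * s^2)
kg/(m·s²) reduces to the same SI base units, so it is a valid unit for pressure.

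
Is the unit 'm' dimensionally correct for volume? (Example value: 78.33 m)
No

volume has SI base units: m^3
m does NOT reduce to m^3; a valid unit for volume would be e.g. m³.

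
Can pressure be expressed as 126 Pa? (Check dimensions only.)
Yes

pressure has SI base units: kg / (m * s^2)
Pa reduces to the same SI base units, so it is a valid unit for pressure.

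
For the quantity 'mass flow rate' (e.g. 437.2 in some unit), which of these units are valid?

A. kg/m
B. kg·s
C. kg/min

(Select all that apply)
C

mass flow rate has SI base units: kg / s

Checking each option against kg / s:
  A. kg/m: ✗ does not match
  B. kg·s: ✗ does not match
  C. kg/min: ✓ matches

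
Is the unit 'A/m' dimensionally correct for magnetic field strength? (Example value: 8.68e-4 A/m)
Yes

magnetic field strength has SI base units: A / m
A/m reduces to the same SI base units, so it is a valid unit for magnetic field strength.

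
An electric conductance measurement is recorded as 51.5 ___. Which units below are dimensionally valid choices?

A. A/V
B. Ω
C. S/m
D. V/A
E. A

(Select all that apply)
A

electric conductance has SI base units: A^2 * s^3 / (kg * m^2)

Checking each option against A^2 * s^3 / (kg * m^2):
  A. A/V: ✓ matches
  B. Ω: ✗ does not match
  C. S/m: ✗ does not match
  D. V/A: ✗ does not match
  E. A: ✗ does not match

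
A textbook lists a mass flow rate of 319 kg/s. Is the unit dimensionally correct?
Yes

mass flow rate has SI base units: kg / s
kg/s reduces to the same SI base units, so it is a valid unit for mass flow rate.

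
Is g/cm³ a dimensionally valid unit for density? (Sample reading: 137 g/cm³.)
Yes

density has SI base units: kg / m^3
g/cm³ reduces to the same SI base units, so it is a valid unit for density.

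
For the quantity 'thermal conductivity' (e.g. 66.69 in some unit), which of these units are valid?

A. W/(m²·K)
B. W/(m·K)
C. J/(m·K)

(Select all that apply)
B

thermal conductivity has SI base units: kg * m / (s^3 * K)

Checking each option against kg * m / (s^3 * K):
  A. W/(m²·K): ✗ does not match
  B. W/(m·K): ✓ matches
  C. J/(m·K): ✗ does not match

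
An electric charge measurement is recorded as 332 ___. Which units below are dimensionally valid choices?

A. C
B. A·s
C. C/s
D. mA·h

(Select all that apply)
A, B, D

electric charge has SI base units: A * s

Checking each option against A * s:
  A. C: ✓ matches
  B. A·s: ✓ matches
  C. C/s: ✗ does not match
  D. mA·h: ✓ matches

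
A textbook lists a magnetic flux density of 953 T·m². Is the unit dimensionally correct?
No

magnetic flux density has SI base units: kg / (A * s^2)
T·m² does NOT reduce to kg / (A * s^2); a valid unit for magnetic flux density would be e.g. T.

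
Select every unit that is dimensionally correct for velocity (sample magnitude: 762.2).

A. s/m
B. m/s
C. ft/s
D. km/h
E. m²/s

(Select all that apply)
B, C, D

velocity has SI base units: m / s

Checking each option against m / s:
  A. s/m: ✗ does not match
  B. m/s: ✓ matches
  C. ft/s: ✓ matches
  D. km/h: ✓ matches
  E. m²/s: ✗ does not match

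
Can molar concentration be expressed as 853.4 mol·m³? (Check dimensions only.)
No

molar concentration has SI base units: mol / m^3
mol·m³ does NOT reduce to mol / m^3; a valid unit for molar concentration would be e.g. mol/m³.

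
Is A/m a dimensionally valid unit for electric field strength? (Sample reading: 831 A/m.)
No

electric field strength has SI base units: kg * m / (A * s^3)
A/m does NOT reduce to kg * m / (A * s^3); a valid unit for electric field strength would be e.g. V/m.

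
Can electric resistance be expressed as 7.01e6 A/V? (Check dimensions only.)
No

electric resistance has SI base units: kg * m^2 / (A^2 * s^3)
A/V does NOT reduce to kg * m^2 / (A^2 * s^3); a valid unit for electric resistance would be e.g. Ω.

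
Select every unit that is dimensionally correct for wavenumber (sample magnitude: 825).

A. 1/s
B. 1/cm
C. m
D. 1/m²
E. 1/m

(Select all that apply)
B, E

wavenumber has SI base units: 1 / m

Checking each option against 1 / m:
  A. 1/s: ✗ does not match
  B. 1/cm: ✓ matches
  C. m: ✗ does not match
  D. 1/m²: ✗ does not match
  E. 1/m: ✓ matches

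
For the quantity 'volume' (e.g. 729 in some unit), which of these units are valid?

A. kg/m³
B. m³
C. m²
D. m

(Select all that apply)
B

volume has SI base units: m^3

Checking each option against m^3:
  A. kg/m³: ✗ does not match
  B. m³: ✓ matches
  C. m²: ✗ does not match
  D. m: ✗ does not match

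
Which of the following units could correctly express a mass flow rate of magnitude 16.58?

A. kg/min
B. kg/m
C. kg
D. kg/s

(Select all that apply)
A, D

mass flow rate has SI base units: kg / s

Checking each option against kg / s:
  A. kg/min: ✓ matches
  B. kg/m: ✗ does not match
  C. kg: ✗ does not match
  D. kg/s: ✓ matches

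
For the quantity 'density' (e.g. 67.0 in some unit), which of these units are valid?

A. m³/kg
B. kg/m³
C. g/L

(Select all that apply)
B, C

density has SI base units: kg / m^3

Checking each option against kg / m^3:
  A. m³/kg: ✗ does not match
  B. kg/m³: ✓ matches
  C. g/L: ✓ matches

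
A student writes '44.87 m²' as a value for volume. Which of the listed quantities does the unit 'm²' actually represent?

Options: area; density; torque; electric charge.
area

volume should have units dimensionally equivalent to m^3 (e.g. m³).
The given unit 'm²' reduces to m^2. Of the listed options, that is the dimensionality of area.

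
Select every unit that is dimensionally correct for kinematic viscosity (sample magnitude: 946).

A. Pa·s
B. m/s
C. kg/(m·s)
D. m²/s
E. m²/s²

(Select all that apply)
D

kinematic viscosity has SI base units: m^2 / s

Checking each option against m^2 / s:
  A. Pa·s: ✗ does not match
  B. m/s: ✗ does not match
  C. kg/(m·s): ✗ does not match
  D. m²/s: ✓ matches
  E. m²/s²: ✗ does not match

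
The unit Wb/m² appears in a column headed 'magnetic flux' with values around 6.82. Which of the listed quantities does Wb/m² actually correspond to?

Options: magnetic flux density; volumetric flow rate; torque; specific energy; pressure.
magnetic flux density

magnetic flux should have units dimensionally equivalent to kg * m^2 / (A * s^2) (e.g. Wb).
The given unit 'Wb/m²' reduces to kg / (A * s^2). Of the listed options, that is the dimensionality of magnetic flux density.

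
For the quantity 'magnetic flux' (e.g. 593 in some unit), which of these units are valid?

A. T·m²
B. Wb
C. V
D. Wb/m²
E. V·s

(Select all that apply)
A, B, E

magnetic flux has SI base units: kg * m^2 / (A * s^2)

Checking each option against kg * m^2 / (A * s^2):
  A. T·m²: ✓ matches
  B. Wb: ✓ matches
  C. V: ✗ does not match
  D. Wb/m²: ✗ does not match
  E. V·s: ✓ matches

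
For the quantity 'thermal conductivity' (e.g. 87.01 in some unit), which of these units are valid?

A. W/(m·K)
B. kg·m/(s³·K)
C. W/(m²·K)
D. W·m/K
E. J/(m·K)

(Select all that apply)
A, B

thermal conductivity has SI base units: kg * m / (s^3 * K)

Checking each option against kg * m / (s^3 * K):
  A. W/(m·K): ✓ matches
  B. kg·m/(s³·K): ✓ matches
  C. W/(m²·K): ✗ does not match
  D. W·m/K: ✗ does not match
  E. J/(m·K): ✗ does not match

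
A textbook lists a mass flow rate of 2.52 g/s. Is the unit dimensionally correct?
Yes

mass flow rate has SI base units: kg / s
g/s reduces to the same SI base units, so it is a valid unit for mass flow rate.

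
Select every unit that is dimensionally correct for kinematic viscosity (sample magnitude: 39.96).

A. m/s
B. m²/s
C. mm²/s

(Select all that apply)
B, C

kinematic viscosity has SI base units: m^2 / s

Checking each option against m^2 / s:
  A. m/s: ✗ does not match
  B. m²/s: ✓ matches
  C. mm²/s: ✓ matches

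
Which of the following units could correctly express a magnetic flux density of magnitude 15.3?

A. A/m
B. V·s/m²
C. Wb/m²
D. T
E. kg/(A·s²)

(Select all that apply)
B, C, D, E

magnetic flux density has SI base units: kg / (A * s^2)

Checking each option against kg / (A * s^2):
  A. A/m: ✗ does not match
  B. V·s/m²: ✓ matches
  C. Wb/m²: ✓ matches
  D. T: ✓ matches
  E. kg/(A·s²): ✓ matches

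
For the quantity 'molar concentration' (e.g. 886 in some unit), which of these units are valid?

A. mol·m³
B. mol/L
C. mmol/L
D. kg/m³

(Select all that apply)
B, C

molar concentration has SI base units: mol / m^3

Checking each option against mol / m^3:
  A. mol·m³: ✗ does not match
  B. mol/L: ✓ matches
  C. mmol/L: ✓ matches
  D. kg/m³: ✗ does not match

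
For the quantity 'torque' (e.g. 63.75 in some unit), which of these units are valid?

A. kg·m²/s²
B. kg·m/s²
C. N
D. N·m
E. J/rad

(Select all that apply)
A, D, E

torque has SI base units: kg * m^2 / s^2

Checking each option against kg * m^2 / s^2:
  A. kg·m²/s²: ✓ matches
  B. kg·m/s²: ✗ does not match
  C. N: ✗ does not match
  D. N·m: ✓ matches
  E. J/rad: ✓ matches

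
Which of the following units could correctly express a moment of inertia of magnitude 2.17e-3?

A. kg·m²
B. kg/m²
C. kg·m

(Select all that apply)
A

moment of inertia has SI base units: kg * m^2

Checking each option against kg * m^2:
  A. kg·m²: ✓ matches
  B. kg/m²: ✗ does not match
  C. kg·m: ✗ does not match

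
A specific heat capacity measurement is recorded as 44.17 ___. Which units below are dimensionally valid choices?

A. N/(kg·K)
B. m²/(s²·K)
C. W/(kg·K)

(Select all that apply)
B

specific heat capacity has SI base units: m^2 / (s^2 * K)

Checking each option against m^2 / (s^2 * K):
  A. N/(kg·K): ✗ does not match
  B. m²/(s²·K): ✓ matches
  C. W/(kg·K): ✗ does not match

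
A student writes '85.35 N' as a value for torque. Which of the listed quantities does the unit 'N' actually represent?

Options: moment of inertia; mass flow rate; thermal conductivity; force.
force

torque should have units dimensionally equivalent to kg * m^2 / s^2 (e.g. N·m).
The given unit 'N' reduces to kg * m / s^2. Of the listed options, that is the dimensionality of force.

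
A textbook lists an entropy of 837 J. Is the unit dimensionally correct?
No

entropy has SI base units: kg * m^2 / (s^2 * K)
J does NOT reduce to kg * m^2 / (s^2 * K); a valid unit for entropy would be e.g. J/K.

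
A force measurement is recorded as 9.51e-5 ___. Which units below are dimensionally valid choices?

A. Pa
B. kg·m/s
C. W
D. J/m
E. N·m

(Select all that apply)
D

force has SI base units: kg * m / s^2

Checking each option against kg * m / s^2:
  A. Pa: ✗ does not match
  B. kg·m/s: ✗ does not match
  C. W: ✗ does not match
  D. J/m: ✓ matches
  E. N·m: ✗ does not match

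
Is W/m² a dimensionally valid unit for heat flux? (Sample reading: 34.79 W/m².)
Yes

heat flux has SI base units: kg / s^3
W/m² reduces to the same SI base units, so it is a valid unit for heat flux.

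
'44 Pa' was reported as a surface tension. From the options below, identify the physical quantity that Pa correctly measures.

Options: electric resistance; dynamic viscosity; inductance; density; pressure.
pressure

surface tension should have units dimensionally equivalent to kg / s^2 (e.g. N/m).
The given unit 'Pa' reduces to kg / (m * s^2). Of the listed options, that is the dimensionality of pressure.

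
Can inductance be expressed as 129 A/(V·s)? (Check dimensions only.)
No

inductance has SI base units: kg * m^2 / (A^2 * s^2)
A/(V·s) does NOT reduce to kg * m^2 / (A^2 * s^2); a valid unit for inductance would be e.g. H.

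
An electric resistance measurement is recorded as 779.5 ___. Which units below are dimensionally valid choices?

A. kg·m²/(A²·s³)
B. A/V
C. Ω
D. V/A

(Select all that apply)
A, C, D

electric resistance has SI base units: kg * m^2 / (A^2 * s^3)

Checking each option against kg * m^2 / (A^2 * s^3):
  A. kg·m²/(A²·s³): ✓ matches
  B. A/V: ✗ does not match
  C. Ω: ✓ matches
  D. V/A: ✓ matches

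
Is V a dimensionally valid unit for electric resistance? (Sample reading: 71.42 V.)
No

electric resistance has SI base units: kg * m^2 / (A^2 * s^3)
V does NOT reduce to kg * m^2 / (A^2 * s^3); a valid unit for electric resistance would be e.g. Ω.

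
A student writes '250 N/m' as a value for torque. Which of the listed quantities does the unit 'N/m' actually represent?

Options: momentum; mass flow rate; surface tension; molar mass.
surface tension

torque should have units dimensionally equivalent to kg * m^2 / s^2 (e.g. N·m).
The given unit 'N/m' reduces to kg / s^2. Of the listed options, that is the dimensionality of surface tension.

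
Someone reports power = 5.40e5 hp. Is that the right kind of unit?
Yes

power has SI base units: kg * m^2 / s^3
hp reduces to the same SI base units, so it is a valid unit for power.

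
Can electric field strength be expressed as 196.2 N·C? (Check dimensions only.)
No

electric field strength has SI base units: kg * m / (A * s^3)
N·C does NOT reduce to kg * m / (A * s^3); a valid unit for electric field strength would be e.g. V/m.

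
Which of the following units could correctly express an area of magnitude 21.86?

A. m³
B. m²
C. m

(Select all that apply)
B

area has SI base units: m^2

Checking each option against m^2:
  A. m³: ✗ does not match
  B. m²: ✓ matches
  C. m: ✗ does not match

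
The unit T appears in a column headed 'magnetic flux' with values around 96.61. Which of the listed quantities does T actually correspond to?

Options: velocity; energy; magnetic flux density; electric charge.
magnetic flux density

magnetic flux should have units dimensionally equivalent to kg * m^2 / (A * s^2) (e.g. Wb).
The given unit 'T' reduces to kg / (A * s^2). Of the listed options, that is the dimensionality of magnetic flux density.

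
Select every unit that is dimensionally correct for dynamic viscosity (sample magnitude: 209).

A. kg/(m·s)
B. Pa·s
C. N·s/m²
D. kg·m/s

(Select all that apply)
A, B, C

dynamic viscosity has SI base units: kg / (m * s)

Checking each option against kg / (m * s):
  A. kg/(m·s): ✓ matches
  B. Pa·s: ✓ matches
  C. N·s/m²: ✓ matches
  D. kg·m/s: ✗ does not match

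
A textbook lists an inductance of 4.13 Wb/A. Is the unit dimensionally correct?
Yes

inductance has SI base units: kg * m^2 / (A^2 * s^2)
Wb/A reduces to the same SI base units, so it is a valid unit for inductance.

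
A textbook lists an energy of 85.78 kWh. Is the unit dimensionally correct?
Yes

energy has SI base units: kg * m^2 / s^2
kWh reduces to the same SI base units, so it is a valid unit for energy.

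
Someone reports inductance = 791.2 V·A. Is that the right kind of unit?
No

inductance has SI base units: kg * m^2 / (A^2 * s^2)
V·A does NOT reduce to kg * m^2 / (A^2 * s^2); a valid unit for inductance would be e.g. H.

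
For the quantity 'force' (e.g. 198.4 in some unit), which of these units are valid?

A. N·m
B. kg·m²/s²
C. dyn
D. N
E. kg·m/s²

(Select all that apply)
C, D, E

force has SI base units: kg * m / s^2

Checking each option against kg * m / s^2:
  A. N·m: ✗ does not match
  B. kg·m²/s²: ✗ does not match
  C. dyn: ✓ matches
  D. N: ✓ matches
  E. kg·m/s²: ✓ matches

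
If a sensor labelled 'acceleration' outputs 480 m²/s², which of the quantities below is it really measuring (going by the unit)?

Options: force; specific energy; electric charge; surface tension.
specific energy

acceleration should have units dimensionally equivalent to m / s^2 (e.g. m/s²).
The given unit 'm²/s²' reduces to m^2 / s^2. Of the listed options, that is the dimensionality of specific energy.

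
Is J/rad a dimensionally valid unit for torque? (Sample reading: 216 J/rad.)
Yes

torque has SI base units: kg * m^2 / s^2
J/rad reduces to the same SI base units, so it is a valid unit for torque.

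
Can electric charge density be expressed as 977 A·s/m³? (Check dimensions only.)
Yes

electric charge density has SI base units: A * s / m^3
A·s/m³ reduces to the same SI base units, so it is a valid unit for electric charge density.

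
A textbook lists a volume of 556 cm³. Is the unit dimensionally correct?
Yes

volume has SI base units: m^3
cm³ reduces to the same SI base units, so it is a valid unit for volume.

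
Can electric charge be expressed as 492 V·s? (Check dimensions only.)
No

electric charge has SI base units: A * s
V·s does NOT reduce to A * s; a valid unit for electric charge would be e.g. C.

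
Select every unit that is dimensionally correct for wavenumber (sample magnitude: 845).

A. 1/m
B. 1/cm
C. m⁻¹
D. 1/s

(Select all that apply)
A, B, C

wavenumber has SI base units: 1 / m

Checking each option against 1 / m:
  A. 1/m: ✓ matches
  B. 1/cm: ✓ matches
  C. m⁻¹: ✓ matches
  D. 1/s: ✗ does not match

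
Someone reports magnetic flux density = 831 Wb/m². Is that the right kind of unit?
Yes

magnetic flux density has SI base units: kg / (A * s^2)
Wb/m² reduces to the same SI base units, so it is a valid unit for magnetic flux density.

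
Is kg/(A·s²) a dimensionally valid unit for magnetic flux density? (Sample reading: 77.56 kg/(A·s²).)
Yes

magnetic flux density has SI base units: kg / (A * s^2)
kg/(A·s²) reduces to the same SI base units, so it is a valid unit for magnetic flux density.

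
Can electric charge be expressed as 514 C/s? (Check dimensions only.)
No

electric charge has SI base units: A * s
C/s does NOT reduce to A * s; a valid unit for electric charge would be e.g. C.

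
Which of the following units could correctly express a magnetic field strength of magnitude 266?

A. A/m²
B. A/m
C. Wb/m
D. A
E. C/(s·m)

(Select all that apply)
B, E

magnetic field strength has SI base units: A / m

Checking each option against A / m:
  A. A/m²: ✗ does not match
  B. A/m: ✓ matches
  C. Wb/m: ✗ does not match
  D. A: ✗ does not match
  E. C/(s·m): ✓ matches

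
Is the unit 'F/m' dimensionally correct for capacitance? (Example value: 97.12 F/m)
No

capacitance has SI base units: A^2 * s^4 / (kg * m^2)
F/m does NOT reduce to A^2 * s^4 / (kg * m^2); a valid unit for capacitance would be e.g. F.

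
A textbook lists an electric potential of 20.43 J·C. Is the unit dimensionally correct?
No

electric potential has SI base units: kg * m^2 / (A * s^3)
J·C does NOT reduce to kg * m^2 / (A * s^3); a valid unit for electric potential would be e.g. V.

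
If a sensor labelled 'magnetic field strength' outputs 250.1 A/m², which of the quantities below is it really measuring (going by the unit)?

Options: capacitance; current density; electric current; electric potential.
current density

magnetic field strength should have units dimensionally equivalent to A / m (e.g. A/m).
The given unit 'A/m²' reduces to A / m^2. Of the listed options, that is the dimensionality of current density.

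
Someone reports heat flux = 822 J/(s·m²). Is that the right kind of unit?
Yes

heat flux has SI base units: kg / s^3
J/(s·m²) reduces to the same SI base units, so it is a valid unit for heat flux.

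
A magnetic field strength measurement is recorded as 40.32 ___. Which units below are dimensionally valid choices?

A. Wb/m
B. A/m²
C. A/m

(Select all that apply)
C

magnetic field strength has SI base units: A / m

Checking each option against A / m:
  A. Wb/m: ✗ does not match
  B. A/m²: ✗ does not match
  C. A/m: ✓ matches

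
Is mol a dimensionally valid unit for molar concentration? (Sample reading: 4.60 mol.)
No

molar concentration has SI base units: mol / m^3
mol does NOT reduce to mol / m^3; a valid unit for molar concentration would be e.g. mol/m³.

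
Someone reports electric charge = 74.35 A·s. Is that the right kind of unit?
Yes

electric charge has SI base units: A * s
A·s reduces to the same SI base units, so it is a valid unit for electric charge.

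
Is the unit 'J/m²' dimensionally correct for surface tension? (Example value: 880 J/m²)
Yes

surface tension has SI base units: kg / s^2
J/m² reduces to the same SI base units, so it is a valid unit for surface tension.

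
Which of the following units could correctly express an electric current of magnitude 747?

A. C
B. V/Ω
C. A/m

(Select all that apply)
B

electric current has SI base units: A

Checking each option against A:
  A. C: ✗ does not match
  B. V/Ω: ✓ matches
  C. A/m: ✗ does not match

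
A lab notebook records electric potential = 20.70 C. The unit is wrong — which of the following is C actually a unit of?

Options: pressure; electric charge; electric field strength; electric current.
electric charge

electric potential should have units dimensionally equivalent to kg * m^2 / (A * s^3) (e.g. V).
The given unit 'C' reduces to A * s. Of the listed options, that is the dimensionality of electric charge.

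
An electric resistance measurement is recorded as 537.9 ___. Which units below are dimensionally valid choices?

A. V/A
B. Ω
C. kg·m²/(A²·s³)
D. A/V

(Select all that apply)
A, B, C

electric resistance has SI base units: kg * m^2 / (A^2 * s^3)

Checking each option against kg * m^2 / (A^2 * s^3):
  A. V/A: ✓ matches
  B. Ω: ✓ matches
  C. kg·m²/(A²·s³): ✓ matches
  D. A/V: ✗ does not match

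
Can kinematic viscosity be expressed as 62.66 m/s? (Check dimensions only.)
No

kinematic viscosity has SI base units: m^2 / s
m/s does NOT reduce to m^2 / s; a valid unit for kinematic viscosity would be e.g. m²/s.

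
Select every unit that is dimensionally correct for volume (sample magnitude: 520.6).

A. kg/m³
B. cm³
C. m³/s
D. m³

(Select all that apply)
B, D

volume has SI base units: m^3

Checking each option against m^3:
  A. kg/m³: ✗ does not match
  B. cm³: ✓ matches
  C. m³/s: ✗ does not match
  D. m³: ✓ matches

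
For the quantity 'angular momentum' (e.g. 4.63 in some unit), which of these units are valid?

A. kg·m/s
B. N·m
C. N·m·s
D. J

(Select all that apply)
C

angular momentum has SI base units: kg * m^2 / s

Checking each option against kg * m^2 / s:
  A. kg·m/s: ✗ does not match
  B. N·m: ✗ does not match
  C. N·m·s: ✓ matches
  D. J: ✗ does not match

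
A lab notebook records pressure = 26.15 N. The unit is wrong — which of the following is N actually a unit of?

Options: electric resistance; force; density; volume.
force

pressure should have units dimensionally equivalent to kg / (m * s^2) (e.g. Pa).
The given unit 'N' reduces to kg * m / s^2. Of the listed options, that is the dimensionality of force.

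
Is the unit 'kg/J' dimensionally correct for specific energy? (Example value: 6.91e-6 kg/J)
No

specific energy has SI base units: m^2 / s^2
kg/J does NOT reduce to m^2 / s^2; a valid unit for specific energy would be e.g. J/kg.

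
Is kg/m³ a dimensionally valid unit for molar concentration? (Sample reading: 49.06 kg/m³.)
No

molar concentration has SI base units: mol / m^3
kg/m³ does NOT reduce to mol / m^3; a valid unit for molar concentration would be e.g. mol/m³.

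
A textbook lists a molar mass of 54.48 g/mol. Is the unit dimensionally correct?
Yes

molar mass has SI base units: kg / mol
g/mol reduces to the same SI base units, so it is a valid unit for molar mass.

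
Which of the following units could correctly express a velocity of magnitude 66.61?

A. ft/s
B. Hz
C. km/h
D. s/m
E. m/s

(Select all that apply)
A, C, E

velocity has SI base units: m / s

Checking each option against m / s:
  A. ft/s: ✓ matches
  B. Hz: ✗ does not match
  C. km/h: ✓ matches
  D. s/m: ✗ does not match
  E. m/s: ✓ matches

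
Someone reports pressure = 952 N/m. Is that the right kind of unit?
No

pressure has SI base units: kg / (m * s^2)
N/m does NOT reduce to kg / (m * s^2); a valid unit for pressure would be e.g. Pa.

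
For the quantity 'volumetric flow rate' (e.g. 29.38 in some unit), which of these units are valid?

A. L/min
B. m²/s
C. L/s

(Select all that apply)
A, C

volumetric flow rate has SI base units: m^3 / s

Checking each option against m^3 / s:
  A. L/min: ✓ matches
  B. m²/s: ✗ does not match
  C. L/s: ✓ matches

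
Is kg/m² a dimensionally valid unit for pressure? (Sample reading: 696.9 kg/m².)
No

pressure has SI base units: kg / (m * s^2)
kg/m² does NOT reduce to kg / (m * s^2); a valid unit for pressure would be e.g. Pa.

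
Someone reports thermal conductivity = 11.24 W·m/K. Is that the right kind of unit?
No

thermal conductivity has SI base units: kg * m / (s^3 * K)
W·m/K does NOT reduce to kg * m / (s^3 * K); a valid unit for thermal conductivity would be e.g. W/(m·K).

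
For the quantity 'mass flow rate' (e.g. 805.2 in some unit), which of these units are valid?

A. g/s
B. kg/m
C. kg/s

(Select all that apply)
A, C

mass flow rate has SI base units: kg / s

Checking each option against kg / s:
  A. g/s: ✓ matches
  B. kg/m: ✗ does not match
  C. kg/s: ✓ matches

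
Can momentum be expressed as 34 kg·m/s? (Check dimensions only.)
Yes

momentum has SI base units: kg * m / s
kg·m/s reduces to the same SI base units, so it is a valid unit for momentum.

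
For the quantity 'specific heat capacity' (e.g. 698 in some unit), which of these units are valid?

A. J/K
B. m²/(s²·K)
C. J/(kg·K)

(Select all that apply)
B, C

specific heat capacity has SI base units: m^2 / (s^2 * K)

Checking each option against m^2 / (s^2 * K):
  A. J/K: ✗ does not match
  B. m²/(s²·K): ✓ matches
  C. J/(kg·K): ✓ matches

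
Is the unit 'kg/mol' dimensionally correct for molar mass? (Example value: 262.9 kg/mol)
Yes

molar mass has SI base units: kg / mol
kg/mol reduces to the same SI base units, so it is a valid unit for molar mass.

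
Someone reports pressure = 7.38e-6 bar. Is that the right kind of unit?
Yes

pressure has SI base units: kg / (m * s^2)
bar reduces to the same SI base units, so it is a valid unit for pressure.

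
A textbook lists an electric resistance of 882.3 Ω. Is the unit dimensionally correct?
Yes

electric resistance has SI base units: kg * m^2 / (A^2 * s^3)
Ω reduces to the same SI base units, so it is a valid unit for electric resistance.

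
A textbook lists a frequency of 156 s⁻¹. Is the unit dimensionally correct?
Yes

frequency has SI base units: 1 / s
s⁻¹ reduces to the same SI base units, so it is a valid unit for frequency.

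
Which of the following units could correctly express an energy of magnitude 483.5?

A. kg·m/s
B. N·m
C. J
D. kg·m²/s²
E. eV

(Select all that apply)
B, C, D, E

energy has SI base units: kg * m^2 / s^2

Checking each option against kg * m^2 / s^2:
  A. kg·m/s: ✗ does not match
  B. N·m: ✓ matches
  C. J: ✓ matches
  D. kg·m²/s²: ✓ matches
  E. eV: ✓ matches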